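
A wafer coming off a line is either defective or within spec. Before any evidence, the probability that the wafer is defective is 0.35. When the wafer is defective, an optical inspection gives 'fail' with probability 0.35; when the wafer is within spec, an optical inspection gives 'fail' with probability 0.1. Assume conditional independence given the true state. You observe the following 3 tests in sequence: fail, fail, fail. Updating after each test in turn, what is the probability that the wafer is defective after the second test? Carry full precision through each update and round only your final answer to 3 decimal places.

After 'fail': P(defective) = 0.35·0.3500 / (0.35·0.3500 + 0.1·0.6500) ≈ 0.6533
After 'fail': P(defective) = 0.35·0.6533 / (0.35·0.6533 + 0.1·0.3467) ≈ 0.8684

0.868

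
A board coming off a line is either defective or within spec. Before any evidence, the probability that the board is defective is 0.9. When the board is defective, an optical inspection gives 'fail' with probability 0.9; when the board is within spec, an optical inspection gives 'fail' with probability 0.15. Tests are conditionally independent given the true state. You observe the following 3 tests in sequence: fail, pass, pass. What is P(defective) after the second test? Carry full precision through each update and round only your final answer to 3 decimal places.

After 'fail': P(defective) = 0.9·0.9000 / (0.9·0.9000 + 0.15·0.1000) ≈ 0.9818
After 'pass': P(defective) = 0.1·0.9818 / (0.1·0.9818 + 0.85·0.0182) ≈ 0.8640

0.864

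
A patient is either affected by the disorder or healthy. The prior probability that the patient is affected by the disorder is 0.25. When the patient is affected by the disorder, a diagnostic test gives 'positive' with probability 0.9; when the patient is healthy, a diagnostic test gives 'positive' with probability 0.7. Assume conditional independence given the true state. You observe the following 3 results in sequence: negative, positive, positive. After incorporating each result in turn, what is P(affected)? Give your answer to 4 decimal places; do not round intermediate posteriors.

After 'negative': P(affected) = 0.1·0.2500 / (0.1·0.2500 + 0.3·0.7500) ≈ 0.1000
After 'positive': P(affected) = 0.9·0.1000 / (0.9·0.1000 + 0.7·0.9000) ≈ 0.1250
After 'positive': P(affected) = 0.9·0.1250 / (0.9·0.1250 + 0.7·0.8750) ≈ 0.1552

0.1552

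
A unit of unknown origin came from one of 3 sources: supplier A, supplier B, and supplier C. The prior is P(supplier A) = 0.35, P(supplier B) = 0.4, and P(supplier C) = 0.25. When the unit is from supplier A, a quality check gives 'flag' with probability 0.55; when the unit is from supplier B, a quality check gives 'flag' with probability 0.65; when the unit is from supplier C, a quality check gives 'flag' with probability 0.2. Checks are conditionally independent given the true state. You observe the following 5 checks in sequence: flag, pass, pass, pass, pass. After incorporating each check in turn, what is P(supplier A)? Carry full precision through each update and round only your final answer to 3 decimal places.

After 'flag': normaliser = 0.55·0.3500 + 0.65·0.4000 + 0.2·0.2500; P(supplier A) ≈ 0.3831, P(supplier B) ≈ 0.5174, P(supplier C) ≈ 0.0995
After 'pass': normaliser = 0.45·0.3831 + 0.35·0.5174 + 0.8·0.0995; P(supplier A) ≈ 0.3980, P(supplier B) ≈ 0.4182, P(supplier C) ≈ 0.1838
After 'pass': normaliser = 0.45·0.3980 + 0.35·0.4182 + 0.8·0.1838; P(supplier A) ≈ 0.3791, P(supplier B) ≈ 0.3097, P(supplier C) ≈ 0.3112
After 'pass': normaliser = 0.45·0.3791 + 0.35·0.3097 + 0.8·0.3112; P(supplier A) ≈ 0.3231, P(supplier B) ≈ 0.2053, P(supplier C) ≈ 0.4715
After 'pass': normaliser = 0.45·0.3231 + 0.35·0.2053 + 0.8·0.4715; P(supplier A) ≈ 0.2446, P(supplier B) ≈ 0.1209, P(supplier C) ≈ 0.6345

0.245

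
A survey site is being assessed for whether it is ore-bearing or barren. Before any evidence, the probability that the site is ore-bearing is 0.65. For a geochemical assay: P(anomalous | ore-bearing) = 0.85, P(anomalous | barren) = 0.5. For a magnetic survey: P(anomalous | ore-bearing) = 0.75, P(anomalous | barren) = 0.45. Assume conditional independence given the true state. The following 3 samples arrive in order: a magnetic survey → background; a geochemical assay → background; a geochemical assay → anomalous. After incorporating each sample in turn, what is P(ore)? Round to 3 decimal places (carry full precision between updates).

0.301

After a magnetic survey='background': P(ore) = 0.25·0.6500 / (0.25·0.6500 + 0.55·0.3500) ≈ 0.4577
After a geochemical assay='background': P(ore) = 0.15·0.4577 / (0.15·0.4577 + 0.5·0.5423) ≈ 0.2021
After a geochemical assay='anomalous': P(ore) = 0.85·0.2021 / (0.85·0.2021 + 0.5·0.7979) ≈ 0.3010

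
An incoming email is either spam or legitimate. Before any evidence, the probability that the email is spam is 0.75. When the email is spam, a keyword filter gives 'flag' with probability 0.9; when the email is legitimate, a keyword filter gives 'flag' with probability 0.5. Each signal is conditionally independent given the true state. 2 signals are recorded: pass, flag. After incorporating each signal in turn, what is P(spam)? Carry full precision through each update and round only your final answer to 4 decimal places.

Apply Bayes' rule sequentially, carrying P(spam) forward.
After 'pass': P(spam) = 0.1·0.7500 / (0.1·0.7500 + 0.5·0.2500) ≈ 0.3750
After 'flag': P(spam) = 0.9·0.3750 / (0.9·0.3750 + 0.5·0.6250) ≈ 0.5192

0.5192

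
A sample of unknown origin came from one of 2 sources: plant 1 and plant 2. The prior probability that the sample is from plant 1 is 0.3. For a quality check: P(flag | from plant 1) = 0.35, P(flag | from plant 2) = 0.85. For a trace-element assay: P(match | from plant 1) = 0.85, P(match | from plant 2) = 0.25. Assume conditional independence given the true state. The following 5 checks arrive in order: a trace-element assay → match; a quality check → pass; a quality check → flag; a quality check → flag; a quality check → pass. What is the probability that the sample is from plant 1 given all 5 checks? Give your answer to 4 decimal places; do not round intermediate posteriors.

After a trace-element assay='match': P(plant 1) = 0.85·0.3000 / (0.85·0.3000 + 0.25·0.7000) ≈ 0.5930
After a quality check='pass': P(plant 1) = 0.65·0.5930 / (0.65·0.5930 + 0.15·0.4070) ≈ 0.8633
After a quality check='flag': P(plant 1) = 0.35·0.8633 / (0.35·0.8633 + 0.85·0.1367) ≈ 0.7222
After a quality check='flag': P(plant 1) = 0.35·0.7222 / (0.35·0.7222 + 0.85·0.2778) ≈ 0.5170
After a quality check='pass': P(plant 1) = 0.65·0.5170 / (0.65·0.5170 + 0.15·0.4830) ≈ 0.8227

0.8227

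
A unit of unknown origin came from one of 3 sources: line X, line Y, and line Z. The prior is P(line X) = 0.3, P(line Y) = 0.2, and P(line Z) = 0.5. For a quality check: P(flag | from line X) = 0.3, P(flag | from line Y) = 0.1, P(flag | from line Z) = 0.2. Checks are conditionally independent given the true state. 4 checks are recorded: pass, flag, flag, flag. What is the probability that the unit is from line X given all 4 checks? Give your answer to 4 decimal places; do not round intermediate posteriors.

Each posterior becomes the prior for the next update.
After 'pass': normaliser = 0.7·0.3000 + 0.9·0.2000 + 0.8·0.5000; P(line X) ≈ 0.2658, P(line Y) ≈ 0.2278, P(line Z) ≈ 0.5063
After 'flag': normaliser = 0.3·0.2658 + 0.1·0.2278 + 0.2·0.5063; P(line X) ≈ 0.3913, P(line Y) ≈ 0.1118, P(line Z) ≈ 0.4969
After 'flag': normaliser = 0.3·0.3913 + 0.1·0.1118 + 0.2·0.4969; P(line X) ≈ 0.5150, P(line Y) ≈ 0.0490, P(line Z) ≈ 0.4360
After 'flag': normaliser = 0.3·0.5150 + 0.1·0.0490 + 0.2·0.4360; P(line X) ≈ 0.6265, P(line Y) ≈ 0.0199, P(line Z) ≈ 0.3536

0.6265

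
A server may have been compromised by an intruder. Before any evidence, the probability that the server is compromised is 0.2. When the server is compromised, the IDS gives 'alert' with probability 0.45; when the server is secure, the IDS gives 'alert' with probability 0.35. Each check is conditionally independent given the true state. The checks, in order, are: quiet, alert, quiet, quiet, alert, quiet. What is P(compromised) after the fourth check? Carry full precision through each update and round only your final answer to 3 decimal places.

0.163

After 'quiet': P(compromised) = 0.55·0.2000 / (0.55·0.2000 + 0.65·0.8000) ≈ 0.1746
After 'alert': P(compromised) = 0.45·0.1746 / (0.45·0.1746 + 0.35·0.8254) ≈ 0.2138
After 'quiet': P(compromised) = 0.55·0.2138 / (0.55·0.2138 + 0.65·0.7862) ≈ 0.1871
After 'quiet': P(compromised) = 0.55·0.1871 / (0.55·0.1871 + 0.65·0.8129) ≈ 0.1630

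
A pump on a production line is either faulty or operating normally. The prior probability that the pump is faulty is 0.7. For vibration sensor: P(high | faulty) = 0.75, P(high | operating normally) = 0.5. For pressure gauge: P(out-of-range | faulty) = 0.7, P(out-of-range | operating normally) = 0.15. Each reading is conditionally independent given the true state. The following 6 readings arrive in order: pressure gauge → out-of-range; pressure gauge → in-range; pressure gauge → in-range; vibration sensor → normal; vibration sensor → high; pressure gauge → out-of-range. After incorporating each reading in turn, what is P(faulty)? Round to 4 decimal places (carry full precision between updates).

After pressure gauge='out-of-range': P(faulty) = 0.7·0.7000 / (0.7·0.7000 + 0.15·0.3000) ≈ 0.9159
After pressure gauge='in-range': P(faulty) = 0.3·0.9159 / (0.3·0.9159 + 0.85·0.0841) ≈ 0.7935
After pressure gauge='in-range': P(faulty) = 0.3·0.7935 / (0.3·0.7935 + 0.85·0.2065) ≈ 0.5756
After vibration sensor='normal': P(faulty) = 0.25·0.5756 / (0.25·0.5756 + 0.5·0.4244) ≈ 0.4041
After vibration sensor='high': P(faulty) = 0.75·0.4041 / (0.75·0.4041 + 0.5·0.5959) ≈ 0.5043
After pressure gauge='out-of-range': P(faulty) = 0.7·0.5043 / (0.7·0.5043 + 0.15·0.4957) ≈ 0.8260

0.8260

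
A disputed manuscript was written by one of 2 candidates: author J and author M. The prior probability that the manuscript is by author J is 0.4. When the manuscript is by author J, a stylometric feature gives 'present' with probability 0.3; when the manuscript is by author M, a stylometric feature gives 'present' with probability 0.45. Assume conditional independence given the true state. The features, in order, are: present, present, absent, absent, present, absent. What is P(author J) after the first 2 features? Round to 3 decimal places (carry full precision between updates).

After 'present': P(author J) = 0.3·0.4000 / (0.3·0.4000 + 0.45·0.6000) ≈ 0.3077
After 'present': P(author J) = 0.3·0.3077 / (0.3·0.3077 + 0.45·0.6923) ≈ 0.2286

0.229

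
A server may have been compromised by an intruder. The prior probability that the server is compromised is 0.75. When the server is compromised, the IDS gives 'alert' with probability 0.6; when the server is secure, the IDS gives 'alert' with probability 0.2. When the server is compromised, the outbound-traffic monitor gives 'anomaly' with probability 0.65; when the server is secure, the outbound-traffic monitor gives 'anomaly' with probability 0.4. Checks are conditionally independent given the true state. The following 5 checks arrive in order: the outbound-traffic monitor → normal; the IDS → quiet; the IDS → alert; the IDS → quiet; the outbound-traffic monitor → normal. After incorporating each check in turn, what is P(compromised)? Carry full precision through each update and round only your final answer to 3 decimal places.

After the outbound-traffic monitor='normal': P(compromised) = 0.35·0.7500 / (0.35·0.7500 + 0.6·0.2500) ≈ 0.6364
After the IDS='quiet': P(compromised) = 0.4·0.6364 / (0.4·0.6364 + 0.8·0.3636) ≈ 0.4667
After the IDS='alert': P(compromised) = 0.6·0.4667 / (0.6·0.4667 + 0.2·0.5333) ≈ 0.7241
After the IDS='quiet': P(compromised) = 0.4·0.7241 / (0.4·0.7241 + 0.8·0.2759) ≈ 0.5676
After the outbound-traffic monitor='normal': P(compromised) = 0.35·0.5676 / (0.35·0.5676 + 0.6·0.4324) ≈ 0.4336

0.434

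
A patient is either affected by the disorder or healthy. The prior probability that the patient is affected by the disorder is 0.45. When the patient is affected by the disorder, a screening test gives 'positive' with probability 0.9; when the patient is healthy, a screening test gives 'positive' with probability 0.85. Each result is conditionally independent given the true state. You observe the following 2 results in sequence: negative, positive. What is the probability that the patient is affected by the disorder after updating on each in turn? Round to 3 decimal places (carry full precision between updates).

0.366

Each posterior becomes the prior for the next update.
After 'negative': P(affected) = 0.1·0.4500 / (0.1·0.4500 + 0.15·0.5500) ≈ 0.3529
After 'positive': P(affected) = 0.9·0.3529 / (0.9·0.3529 + 0.85·0.6471) ≈ 0.3661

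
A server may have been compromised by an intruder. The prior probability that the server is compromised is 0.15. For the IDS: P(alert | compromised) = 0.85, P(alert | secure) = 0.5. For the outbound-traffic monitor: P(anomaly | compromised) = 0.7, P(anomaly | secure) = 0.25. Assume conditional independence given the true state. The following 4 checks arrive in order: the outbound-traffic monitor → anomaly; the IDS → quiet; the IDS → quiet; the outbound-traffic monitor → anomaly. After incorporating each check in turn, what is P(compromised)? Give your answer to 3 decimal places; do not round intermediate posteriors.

After the outbound-traffic monitor='anomaly': P(compromised) = 0.7·0.1500 / (0.7·0.1500 + 0.25·0.8500) ≈ 0.3307
After the IDS='quiet': P(compromised) = 0.15·0.3307 / (0.15·0.3307 + 0.5·0.6693) ≈ 0.1291
After the IDS='quiet': P(compromised) = 0.15·0.1291 / (0.15·0.1291 + 0.5·0.8709) ≈ 0.0426
After the outbound-traffic monitor='anomaly': P(compromised) = 0.7·0.0426 / (0.7·0.0426 + 0.25·0.9574) ≈ 0.1107

0.111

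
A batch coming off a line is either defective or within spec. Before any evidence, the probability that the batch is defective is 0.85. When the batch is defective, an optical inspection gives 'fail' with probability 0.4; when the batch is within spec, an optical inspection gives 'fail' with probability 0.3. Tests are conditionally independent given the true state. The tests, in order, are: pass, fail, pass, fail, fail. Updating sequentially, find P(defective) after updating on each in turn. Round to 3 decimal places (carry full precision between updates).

After 'pass': P(defective) = 0.6·0.8500 / (0.6·0.8500 + 0.7·0.1500) ≈ 0.8293
After 'fail': P(defective) = 0.4·0.8293 / (0.4·0.8293 + 0.3·0.1707) ≈ 0.8662
After 'pass': P(defective) = 0.6·0.8662 / (0.6·0.8662 + 0.7·0.1338) ≈ 0.8474
After 'fail': P(defective) = 0.4·0.8474 / (0.4·0.8474 + 0.3·0.1526) ≈ 0.8810
After 'fail': P(defective) = 0.4·0.8810 / (0.4·0.8810 + 0.3·0.1190) ≈ 0.9080

0.908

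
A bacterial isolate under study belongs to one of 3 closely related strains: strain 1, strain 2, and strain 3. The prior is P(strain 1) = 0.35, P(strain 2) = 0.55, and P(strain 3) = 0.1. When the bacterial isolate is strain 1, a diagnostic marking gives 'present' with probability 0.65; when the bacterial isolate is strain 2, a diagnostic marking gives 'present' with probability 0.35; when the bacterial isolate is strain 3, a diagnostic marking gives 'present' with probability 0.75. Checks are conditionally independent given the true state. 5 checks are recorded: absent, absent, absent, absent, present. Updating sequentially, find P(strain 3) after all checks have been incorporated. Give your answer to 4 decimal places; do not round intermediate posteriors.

0.0077

After 'absent': normaliser = 0.35·0.3500 + 0.65·0.5500 + 0.25·0.1000; P(strain 1) ≈ 0.2426, P(strain 2) ≈ 0.7079, P(strain 3) ≈ 0.0495
After 'absent': normaliser = 0.35·0.2426 + 0.65·0.7079 + 0.25·0.0495; P(strain 1) ≈ 0.1523, P(strain 2) ≈ 0.8255, P(strain 3) ≈ 0.0222
After 'absent': normaliser = 0.35·0.1523 + 0.65·0.8255 + 0.25·0.0222; P(strain 1) ≈ 0.0895, P(strain 2) ≈ 0.9011, P(strain 3) ≈ 0.0093
After 'absent': normaliser = 0.35·0.0895 + 0.65·0.9011 + 0.25·0.0093; P(strain 1) ≈ 0.0506, P(strain 2) ≈ 0.9456, P(strain 3) ≈ 0.0038
After 'present': normaliser = 0.65·0.0506 + 0.35·0.9456 + 0.75·0.0038; P(strain 1) ≈ 0.0897, P(strain 2) ≈ 0.9026, P(strain 3) ≈ 0.0077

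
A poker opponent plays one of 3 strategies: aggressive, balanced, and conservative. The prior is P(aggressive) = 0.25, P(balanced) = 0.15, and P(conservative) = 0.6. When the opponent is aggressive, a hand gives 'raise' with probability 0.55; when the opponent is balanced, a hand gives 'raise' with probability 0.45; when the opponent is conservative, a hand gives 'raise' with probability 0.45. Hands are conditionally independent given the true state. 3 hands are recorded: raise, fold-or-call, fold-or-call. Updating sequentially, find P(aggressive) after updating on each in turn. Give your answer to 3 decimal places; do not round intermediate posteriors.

After 'raise': normaliser = 0.55·0.2500 + 0.45·0.1500 + 0.45·0.6000; P(aggressive) ≈ 0.2895, P(balanced) ≈ 0.1421, P(conservative) ≈ 0.5684
After 'fold-or-call': normaliser = 0.45·0.2895 + 0.55·0.1421 + 0.55·0.5684; P(aggressive) ≈ 0.2500, P(balanced) ≈ 0.1500, P(conservative) ≈ 0.6000
After 'fold-or-call': normaliser = 0.45·0.2500 + 0.55·0.1500 + 0.55·0.6000; P(aggressive) ≈ 0.2143, P(balanced) ≈ 0.1571, P(conservative) ≈ 0.6286

0.214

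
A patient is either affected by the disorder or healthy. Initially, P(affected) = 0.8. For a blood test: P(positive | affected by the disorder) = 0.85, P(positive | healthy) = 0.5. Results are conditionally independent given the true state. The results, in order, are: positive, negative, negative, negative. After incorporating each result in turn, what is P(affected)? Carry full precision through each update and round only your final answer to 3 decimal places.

0.155

After 'positive': P(affected) = 0.85·0.8000 / (0.85·0.8000 + 0.5·0.2000) ≈ 0.8718
After 'negative': P(affected) = 0.15·0.8718 / (0.15·0.8718 + 0.5·0.1282) ≈ 0.6711
After 'negative': P(affected) = 0.15·0.6711 / (0.15·0.6711 + 0.5·0.3289) ≈ 0.3797
After 'negative': P(affected) = 0.15·0.3797 / (0.15·0.3797 + 0.5·0.6203) ≈ 0.1551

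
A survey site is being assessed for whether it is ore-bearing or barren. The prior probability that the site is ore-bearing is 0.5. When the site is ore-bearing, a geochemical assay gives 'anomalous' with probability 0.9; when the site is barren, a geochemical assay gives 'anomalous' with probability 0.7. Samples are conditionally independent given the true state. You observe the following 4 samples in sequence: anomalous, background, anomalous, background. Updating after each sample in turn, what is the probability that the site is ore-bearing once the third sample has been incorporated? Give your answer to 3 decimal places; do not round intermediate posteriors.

0.355

Each posterior becomes the prior for the next update.
After 'anomalous': P(ore) = 0.9·0.5000 / (0.9·0.5000 + 0.7·0.5000) ≈ 0.5625
After 'background': P(ore) = 0.1·0.5625 / (0.1·0.5625 + 0.3·0.4375) ≈ 0.3000
After 'anomalous': P(ore) = 0.9·0.3000 / (0.9·0.3000 + 0.7·0.7000) ≈ 0.3553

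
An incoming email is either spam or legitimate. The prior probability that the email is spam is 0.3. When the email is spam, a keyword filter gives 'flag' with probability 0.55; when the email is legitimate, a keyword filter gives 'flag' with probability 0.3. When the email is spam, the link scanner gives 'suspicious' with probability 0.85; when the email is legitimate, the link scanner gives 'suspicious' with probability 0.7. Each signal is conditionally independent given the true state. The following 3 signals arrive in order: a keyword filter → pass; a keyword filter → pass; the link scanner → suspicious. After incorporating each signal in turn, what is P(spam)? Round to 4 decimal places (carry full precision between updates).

Apply Bayes' rule sequentially, carrying P(spam) forward.
After a keyword filter='pass': P(spam) = 0.45·0.3000 / (0.45·0.3000 + 0.7·0.7000) ≈ 0.2160
After a keyword filter='pass': P(spam) = 0.45·0.2160 / (0.45·0.2160 + 0.7·0.7840) ≈ 0.1505
After the link scanner='suspicious': P(spam) = 0.85·0.1505 / (0.85·0.1505 + 0.7·0.8495) ≈ 0.1770

0.1770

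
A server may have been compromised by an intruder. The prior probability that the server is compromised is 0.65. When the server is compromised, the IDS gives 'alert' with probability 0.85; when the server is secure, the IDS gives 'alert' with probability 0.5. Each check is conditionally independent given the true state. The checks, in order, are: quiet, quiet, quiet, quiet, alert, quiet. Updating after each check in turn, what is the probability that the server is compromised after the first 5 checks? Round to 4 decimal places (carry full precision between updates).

After 'quiet': P(compromised) = 0.15·0.6500 / (0.15·0.6500 + 0.5·0.3500) ≈ 0.3578
After 'quiet': P(compromised) = 0.15·0.3578 / (0.15·0.3578 + 0.5·0.6422) ≈ 0.1432
After 'quiet': P(compromised) = 0.15·0.1432 / (0.15·0.1432 + 0.5·0.8568) ≈ 0.0477
After 'quiet': P(compromised) = 0.15·0.0477 / (0.15·0.0477 + 0.5·0.9523) ≈ 0.0148
After 'alert': P(compromised) = 0.85·0.0148 / (0.85·0.0148 + 0.5·0.9852) ≈ 0.0249

0.0249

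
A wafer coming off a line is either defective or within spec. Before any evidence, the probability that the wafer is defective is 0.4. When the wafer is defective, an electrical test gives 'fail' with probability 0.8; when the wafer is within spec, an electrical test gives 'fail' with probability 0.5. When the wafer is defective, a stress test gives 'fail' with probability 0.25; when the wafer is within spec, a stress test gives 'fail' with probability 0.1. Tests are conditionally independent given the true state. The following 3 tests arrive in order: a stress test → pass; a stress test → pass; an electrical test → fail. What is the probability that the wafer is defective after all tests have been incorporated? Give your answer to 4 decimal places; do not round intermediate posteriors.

Each posterior becomes the prior for the next update.
After a stress test='pass': P(defective) = 0.75·0.4000 / (0.75·0.4000 + 0.9·0.6000) ≈ 0.3571
After a stress test='pass': P(defective) = 0.75·0.3571 / (0.75·0.3571 + 0.9·0.6429) ≈ 0.3165
After an electrical test='fail': P(defective) = 0.8·0.3165 / (0.8·0.3165 + 0.5·0.6835) ≈ 0.4255

0.4255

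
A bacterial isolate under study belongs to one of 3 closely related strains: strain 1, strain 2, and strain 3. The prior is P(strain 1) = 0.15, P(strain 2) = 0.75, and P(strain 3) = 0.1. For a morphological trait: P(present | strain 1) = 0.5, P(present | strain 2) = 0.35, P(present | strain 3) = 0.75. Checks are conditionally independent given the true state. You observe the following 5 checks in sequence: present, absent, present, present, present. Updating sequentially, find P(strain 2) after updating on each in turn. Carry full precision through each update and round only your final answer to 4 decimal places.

After 'present': normaliser = 0.5·0.1500 + 0.35·0.7500 + 0.75·0.1000; P(strain 1) ≈ 0.1818, P(strain 2) ≈ 0.6364, P(strain 3) ≈ 0.1818
After 'absent': normaliser = 0.5·0.1818 + 0.65·0.6364 + 0.25·0.1818; P(strain 1) ≈ 0.1653, P(strain 2) ≈ 0.7521, P(strain 3) ≈ 0.0826
After 'present': normaliser = 0.5·0.1653 + 0.35·0.7521 + 0.75·0.0826; P(strain 1) ≈ 0.2026, P(strain 2) ≈ 0.6454, P(strain 3) ≈ 0.1520
After 'present': normaliser = 0.5·0.2026 + 0.35·0.6454 + 0.75·0.1520; P(strain 1) ≈ 0.2296, P(strain 2) ≈ 0.5120, P(strain 3) ≈ 0.2584
After 'present': normaliser = 0.5·0.2296 + 0.35·0.5120 + 0.75·0.2584; P(strain 1) ≈ 0.2354, P(strain 2) ≈ 0.3674, P(strain 3) ≈ 0.3972

0.3674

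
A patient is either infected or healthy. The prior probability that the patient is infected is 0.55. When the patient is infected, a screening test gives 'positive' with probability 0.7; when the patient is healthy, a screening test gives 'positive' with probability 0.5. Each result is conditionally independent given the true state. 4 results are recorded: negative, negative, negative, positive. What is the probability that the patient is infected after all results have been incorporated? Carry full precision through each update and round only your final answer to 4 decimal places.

After 'negative': P(infected) = 0.3·0.5500 / (0.3·0.5500 + 0.5·0.4500) ≈ 0.4231
After 'negative': P(infected) = 0.3·0.4231 / (0.3·0.4231 + 0.5·0.5769) ≈ 0.3056
After 'negative': P(infected) = 0.3·0.3056 / (0.3·0.3056 + 0.5·0.6944) ≈ 0.2089
After 'positive': P(infected) = 0.7·0.2089 / (0.7·0.2089 + 0.5·0.7911) ≈ 0.2699

0.2699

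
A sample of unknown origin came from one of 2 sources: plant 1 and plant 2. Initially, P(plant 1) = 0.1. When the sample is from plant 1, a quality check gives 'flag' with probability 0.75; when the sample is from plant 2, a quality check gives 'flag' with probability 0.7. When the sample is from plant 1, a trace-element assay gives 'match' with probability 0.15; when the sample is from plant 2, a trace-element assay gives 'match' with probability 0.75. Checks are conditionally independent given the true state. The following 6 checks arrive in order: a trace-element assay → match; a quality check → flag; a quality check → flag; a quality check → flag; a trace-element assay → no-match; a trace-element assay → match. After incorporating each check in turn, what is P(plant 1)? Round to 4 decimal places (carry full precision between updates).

0.0182

After a trace-element assay='match': P(plant 1) = 0.15·0.1000 / (0.15·0.1000 + 0.75·0.9000) ≈ 0.0217
After a quality check='flag': P(plant 1) = 0.75·0.0217 / (0.75·0.0217 + 0.7·0.9783) ≈ 0.0233
After a quality check='flag': P(plant 1) = 0.75·0.0233 / (0.75·0.0233 + 0.7·0.9767) ≈ 0.0249
After a quality check='flag': P(plant 1) = 0.75·0.0249 / (0.75·0.0249 + 0.7·0.9751) ≈ 0.0266
After a trace-element assay='no-match': P(plant 1) = 0.85·0.0266 / (0.85·0.0266 + 0.25·0.9734) ≈ 0.0850
After a trace-element assay='match': P(plant 1) = 0.15·0.0850 / (0.15·0.0850 + 0.75·0.9150) ≈ 0.0182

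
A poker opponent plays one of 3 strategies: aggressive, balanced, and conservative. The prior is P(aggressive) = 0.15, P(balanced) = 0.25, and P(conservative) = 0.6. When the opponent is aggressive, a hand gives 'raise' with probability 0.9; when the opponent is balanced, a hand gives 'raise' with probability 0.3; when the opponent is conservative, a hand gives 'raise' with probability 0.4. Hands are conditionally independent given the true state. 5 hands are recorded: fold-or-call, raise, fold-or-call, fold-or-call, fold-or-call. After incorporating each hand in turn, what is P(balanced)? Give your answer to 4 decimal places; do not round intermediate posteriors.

After 'fold-or-call': normaliser = 0.1·0.1500 + 0.7·0.2500 + 0.6·0.6000; P(aggressive) ≈ 0.0273, P(balanced) ≈ 0.3182, P(conservative) ≈ 0.6545
After 'raise': normaliser = 0.9·0.0273 + 0.3·0.3182 + 0.4·0.6545; P(aggressive) ≈ 0.0643, P(balanced) ≈ 0.2500, P(conservative) ≈ 0.6857
After 'fold-or-call': normaliser = 0.1·0.0643 + 0.7·0.2500 + 0.6·0.6857; P(aggressive) ≈ 0.0108, P(balanced) ≈ 0.2952, P(conservative) ≈ 0.6940
After 'fold-or-call': normaliser = 0.1·0.0108 + 0.7·0.2952 + 0.6·0.6940; P(aggressive) ≈ 0.0017, P(balanced) ≈ 0.3311, P(conservative) ≈ 0.6672
After 'fold-or-call': normaliser = 0.1·0.0017 + 0.7·0.3311 + 0.6·0.6672; P(aggressive) ≈ 0.0003, P(balanced) ≈ 0.3666, P(conservative) ≈ 0.6332

0.3666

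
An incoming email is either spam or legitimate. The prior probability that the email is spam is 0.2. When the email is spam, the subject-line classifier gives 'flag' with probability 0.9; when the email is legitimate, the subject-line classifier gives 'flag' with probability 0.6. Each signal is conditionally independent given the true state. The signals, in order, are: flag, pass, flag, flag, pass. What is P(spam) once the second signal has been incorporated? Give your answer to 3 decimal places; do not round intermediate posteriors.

0.086

After 'flag': P(spam) = 0.9·0.2000 / (0.9·0.2000 + 0.6·0.8000) ≈ 0.2727
After 'pass': P(spam) = 0.1·0.2727 / (0.1·0.2727 + 0.4·0.7273) ≈ 0.0857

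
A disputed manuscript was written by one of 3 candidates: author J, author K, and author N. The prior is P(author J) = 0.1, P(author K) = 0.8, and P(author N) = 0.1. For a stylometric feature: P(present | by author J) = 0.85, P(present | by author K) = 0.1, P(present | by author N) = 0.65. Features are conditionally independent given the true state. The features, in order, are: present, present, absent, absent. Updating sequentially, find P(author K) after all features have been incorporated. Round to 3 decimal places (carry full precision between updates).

After 'present': normaliser = 0.85·0.1000 + 0.1·0.8000 + 0.65·0.1000; P(author J) ≈ 0.3696, P(author K) ≈ 0.3478, P(author N) ≈ 0.2826
After 'present': normaliser = 0.85·0.3696 + 0.1·0.3478 + 0.65·0.2826; P(author J) ≈ 0.5898, P(author K) ≈ 0.0653, P(author N) ≈ 0.3449
After 'absent': normaliser = 0.15·0.5898 + 0.9·0.0653 + 0.35·0.3449; P(author J) ≈ 0.3302, P(author K) ≈ 0.2193, P(author N) ≈ 0.4505
After 'absent': normaliser = 0.15·0.3302 + 0.9·0.2193 + 0.35·0.4505; P(author J) ≈ 0.1224, P(author K) ≈ 0.4879, P(author N) ≈ 0.3897

0.488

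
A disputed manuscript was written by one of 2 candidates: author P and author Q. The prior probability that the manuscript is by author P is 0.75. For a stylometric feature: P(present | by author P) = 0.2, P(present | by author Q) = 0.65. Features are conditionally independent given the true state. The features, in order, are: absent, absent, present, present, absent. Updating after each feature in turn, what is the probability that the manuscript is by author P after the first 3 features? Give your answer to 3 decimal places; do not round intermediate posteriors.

0.828

Apply Bayes' rule sequentially, carrying P(author P) forward.
After 'absent': P(author P) = 0.8·0.7500 / (0.8·0.7500 + 0.35·0.2500) ≈ 0.8727
After 'absent': P(author P) = 0.8·0.8727 / (0.8·0.8727 + 0.35·0.1273) ≈ 0.9400
After 'present': P(author P) = 0.2·0.9400 / (0.2·0.9400 + 0.65·0.0600) ≈ 0.8283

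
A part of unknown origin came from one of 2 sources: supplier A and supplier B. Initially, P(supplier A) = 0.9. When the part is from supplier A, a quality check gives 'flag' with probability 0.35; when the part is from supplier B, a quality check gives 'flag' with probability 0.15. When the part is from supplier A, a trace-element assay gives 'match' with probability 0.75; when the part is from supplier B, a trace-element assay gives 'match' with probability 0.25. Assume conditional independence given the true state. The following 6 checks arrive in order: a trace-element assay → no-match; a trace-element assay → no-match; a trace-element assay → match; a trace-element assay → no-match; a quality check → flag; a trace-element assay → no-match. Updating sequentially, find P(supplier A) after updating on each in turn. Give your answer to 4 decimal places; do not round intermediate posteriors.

0.4375

After a trace-element assay='no-match': P(supplier A) = 0.25·0.9000 / (0.25·0.9000 + 0.75·0.1000) ≈ 0.7500
After a trace-element assay='no-match': P(supplier A) = 0.25·0.7500 / (0.25·0.7500 + 0.75·0.2500) ≈ 0.5000
After a trace-element assay='match': P(supplier A) = 0.75·0.5000 / (0.75·0.5000 + 0.25·0.5000) ≈ 0.7500
After a trace-element assay='no-match': P(supplier A) = 0.25·0.7500 / (0.25·0.7500 + 0.75·0.2500) ≈ 0.5000
After a quality check='flag': P(supplier A) = 0.35·0.5000 / (0.35·0.5000 + 0.15·0.5000) ≈ 0.7000
After a trace-element assay='no-match': P(supplier A) = 0.25·0.7000 / (0.25·0.7000 + 0.75·0.3000) ≈ 0.4375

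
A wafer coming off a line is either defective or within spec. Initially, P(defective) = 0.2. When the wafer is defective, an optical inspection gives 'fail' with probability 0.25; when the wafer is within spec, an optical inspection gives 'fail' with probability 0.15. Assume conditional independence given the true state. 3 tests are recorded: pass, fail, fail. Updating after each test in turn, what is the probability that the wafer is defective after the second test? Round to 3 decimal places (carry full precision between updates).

After 'pass': P(defective) = 0.75·0.2000 / (0.75·0.2000 + 0.85·0.8000) ≈ 0.1807
After 'fail': P(defective) = 0.25·0.1807 / (0.25·0.1807 + 0.15·0.8193) ≈ 0.2688

0.269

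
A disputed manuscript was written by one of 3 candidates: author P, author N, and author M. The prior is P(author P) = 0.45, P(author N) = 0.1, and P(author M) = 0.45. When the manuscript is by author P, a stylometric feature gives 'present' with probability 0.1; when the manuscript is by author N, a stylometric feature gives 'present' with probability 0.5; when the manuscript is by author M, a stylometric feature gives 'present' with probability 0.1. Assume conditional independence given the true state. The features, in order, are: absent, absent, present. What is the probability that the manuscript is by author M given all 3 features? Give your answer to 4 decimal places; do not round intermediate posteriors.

After 'absent': normaliser = 0.9·0.4500 + 0.5·0.1000 + 0.9·0.4500; P(author P) ≈ 0.4709, P(author N) ≈ 0.0581, P(author M) ≈ 0.4709
After 'absent': normaliser = 0.9·0.4709 + 0.5·0.0581 + 0.9·0.4709; P(author P) ≈ 0.4834, P(author N) ≈ 0.0332, P(author M) ≈ 0.4834
After 'present': normaliser = 0.1·0.4834 + 0.5·0.0332 + 0.1·0.4834; P(author P) ≈ 0.4268, P(author N) ≈ 0.1464, P(author M) ≈ 0.4268

0.4268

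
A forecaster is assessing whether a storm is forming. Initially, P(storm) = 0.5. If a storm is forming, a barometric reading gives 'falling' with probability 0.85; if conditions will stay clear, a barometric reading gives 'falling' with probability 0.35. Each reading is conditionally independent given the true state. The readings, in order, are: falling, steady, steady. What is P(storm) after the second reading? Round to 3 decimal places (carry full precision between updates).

0.359

After 'falling': P(storm) = 0.85·0.5000 / (0.85·0.5000 + 0.35·0.5000) ≈ 0.7083
After 'steady': P(storm) = 0.15·0.7083 / (0.15·0.7083 + 0.65·0.2917) ≈ 0.3592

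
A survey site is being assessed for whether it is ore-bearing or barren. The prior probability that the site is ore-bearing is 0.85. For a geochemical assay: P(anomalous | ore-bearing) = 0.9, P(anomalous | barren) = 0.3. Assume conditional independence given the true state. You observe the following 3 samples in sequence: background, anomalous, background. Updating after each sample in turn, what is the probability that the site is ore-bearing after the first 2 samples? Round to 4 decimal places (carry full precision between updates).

Apply Bayes' rule sequentially, carrying P(ore) forward.
After 'background': P(ore) = 0.1·0.8500 / (0.1·0.8500 + 0.7·0.1500) ≈ 0.4474
After 'anomalous': P(ore) = 0.9·0.4474 / (0.9·0.4474 + 0.3·0.5526) ≈ 0.7083

0.7083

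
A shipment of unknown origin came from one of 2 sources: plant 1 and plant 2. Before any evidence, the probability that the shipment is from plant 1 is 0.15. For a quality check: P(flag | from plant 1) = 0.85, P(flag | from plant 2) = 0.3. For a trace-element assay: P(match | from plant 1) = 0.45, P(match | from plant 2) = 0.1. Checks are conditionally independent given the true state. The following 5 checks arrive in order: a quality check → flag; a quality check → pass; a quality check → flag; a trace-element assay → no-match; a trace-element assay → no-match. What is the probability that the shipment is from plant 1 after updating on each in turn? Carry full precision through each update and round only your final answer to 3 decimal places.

0.102

Each posterior becomes the prior for the next update.
After a quality check='flag': P(plant 1) = 0.85·0.1500 / (0.85·0.1500 + 0.3·0.8500) ≈ 0.3333
After a quality check='pass': P(plant 1) = 0.15·0.3333 / (0.15·0.3333 + 0.7·0.6667) ≈ 0.0968
After a quality check='flag': P(plant 1) = 0.85·0.0968 / (0.85·0.0968 + 0.3·0.9032) ≈ 0.2329
After a trace-element assay='no-match': P(plant 1) = 0.55·0.2329 / (0.55·0.2329 + 0.9·0.7671) ≈ 0.1565
After a trace-element assay='no-match': P(plant 1) = 0.55·0.1565 / (0.55·0.1565 + 0.9·0.8435) ≈ 0.1018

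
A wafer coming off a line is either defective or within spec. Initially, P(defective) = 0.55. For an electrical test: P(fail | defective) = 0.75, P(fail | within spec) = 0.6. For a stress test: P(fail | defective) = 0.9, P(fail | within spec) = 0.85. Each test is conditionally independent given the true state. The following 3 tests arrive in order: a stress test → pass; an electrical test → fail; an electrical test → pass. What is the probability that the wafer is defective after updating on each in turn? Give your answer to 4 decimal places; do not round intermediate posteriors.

Apply Bayes' rule sequentially, carrying P(defective) forward.
After a stress test='pass': P(defective) = 0.1·0.5500 / (0.1·0.5500 + 0.15·0.4500) ≈ 0.4490
After an electrical test='fail': P(defective) = 0.75·0.4490 / (0.75·0.4490 + 0.6·0.5510) ≈ 0.5046
After an electrical test='pass': P(defective) = 0.25·0.5046 / (0.25·0.5046 + 0.4·0.4954) ≈ 0.3890

0.3890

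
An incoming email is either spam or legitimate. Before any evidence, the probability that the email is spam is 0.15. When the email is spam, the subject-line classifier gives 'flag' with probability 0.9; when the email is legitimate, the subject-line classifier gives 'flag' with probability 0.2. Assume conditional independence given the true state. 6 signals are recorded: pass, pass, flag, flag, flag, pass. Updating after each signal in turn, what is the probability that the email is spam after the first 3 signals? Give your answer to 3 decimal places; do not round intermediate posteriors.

0.012

After 'pass': P(spam) = 0.1·0.1500 / (0.1·0.1500 + 0.8·0.8500) ≈ 0.0216
After 'pass': P(spam) = 0.1·0.0216 / (0.1·0.0216 + 0.8·0.9784) ≈ 0.0027
After 'flag': P(spam) = 0.9·0.0027 / (0.9·0.0027 + 0.2·0.9973) ≈ 0.0123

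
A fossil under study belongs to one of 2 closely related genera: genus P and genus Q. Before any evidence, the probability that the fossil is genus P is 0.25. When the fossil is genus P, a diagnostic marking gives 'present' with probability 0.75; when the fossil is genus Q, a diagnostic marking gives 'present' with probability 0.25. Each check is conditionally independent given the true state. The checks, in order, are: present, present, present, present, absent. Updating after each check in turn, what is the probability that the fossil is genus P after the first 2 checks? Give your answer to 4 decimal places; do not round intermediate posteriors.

Each posterior becomes the prior for the next update.
After 'present': P(genus P) = 0.75·0.2500 / (0.75·0.2500 + 0.25·0.7500) ≈ 0.5000
After 'present': P(genus P) = 0.75·0.5000 / (0.75·0.5000 + 0.25·0.5000) ≈ 0.7500

0.7500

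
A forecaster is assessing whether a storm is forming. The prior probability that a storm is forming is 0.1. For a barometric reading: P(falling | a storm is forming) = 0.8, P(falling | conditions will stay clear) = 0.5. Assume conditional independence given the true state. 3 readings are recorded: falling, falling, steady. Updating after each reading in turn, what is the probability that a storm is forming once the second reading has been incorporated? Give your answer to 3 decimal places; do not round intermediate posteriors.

0.221

After 'falling': P(storm) = 0.8·0.1000 / (0.8·0.1000 + 0.5·0.9000) ≈ 0.1509
After 'falling': P(storm) = 0.8·0.1509 / (0.8·0.1509 + 0.5·0.8491) ≈ 0.2215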